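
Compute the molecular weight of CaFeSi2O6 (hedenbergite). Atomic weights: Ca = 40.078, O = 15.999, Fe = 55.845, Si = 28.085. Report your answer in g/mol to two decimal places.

248.09 g/mol

The formula mass is the sum 1×40.078 + 1×55.845 + 2×28.085 + 6×15.999.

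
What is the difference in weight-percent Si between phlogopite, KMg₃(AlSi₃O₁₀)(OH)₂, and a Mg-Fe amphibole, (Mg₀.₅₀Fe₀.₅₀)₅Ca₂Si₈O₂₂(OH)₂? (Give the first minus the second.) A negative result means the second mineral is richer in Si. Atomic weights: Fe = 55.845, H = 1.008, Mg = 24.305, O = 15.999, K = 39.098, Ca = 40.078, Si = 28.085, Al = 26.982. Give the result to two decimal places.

-5.02 percentage points

Si in KMg₃(AlSi₃O₁₀)(OH)₂: molar mass 417.254 g/mol; 3×28.085 = 84.255 g → 20.19 wt%.
Si in (Mg₀.₅₀Fe₀.₅₀)₅Ca₂Si₈O₂₂(OH)₂: molar mass 891.203 g/mol; 8×28.085 = 224.680 g → 25.21 wt%.
Difference = 20.19 − 25.21 = -5.02 percentage points.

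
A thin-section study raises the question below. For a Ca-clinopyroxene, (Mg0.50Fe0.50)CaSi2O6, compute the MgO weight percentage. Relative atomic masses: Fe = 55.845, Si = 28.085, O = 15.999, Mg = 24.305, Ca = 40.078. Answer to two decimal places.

M((Mg0.50Fe0.50)CaSi2O6) = 232.317 g/mol; M(MgO) = 40.304 g/mol.
Moles MgO per formula unit = 0.50 Mg ÷ 1 = 0.5000.
MgO fraction = (0.5000 × 40.304) / 232.317 = 20.152/232.317 = 0.0867.

8.67 wt%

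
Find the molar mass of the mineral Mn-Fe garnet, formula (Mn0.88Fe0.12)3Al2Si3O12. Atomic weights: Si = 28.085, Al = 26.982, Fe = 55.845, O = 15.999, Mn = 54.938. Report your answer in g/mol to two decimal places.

M = 2.64×54.938 + 0.36×55.845 + 2×26.982 + 3×28.085 + 12×15.999

495.35 g/mol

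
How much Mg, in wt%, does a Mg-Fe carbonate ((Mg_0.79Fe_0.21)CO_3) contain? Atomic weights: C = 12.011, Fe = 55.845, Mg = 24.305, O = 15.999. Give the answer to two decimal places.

Molar mass of (Mg_0.79Fe_0.21)CO_3: 0.79·24.305 + 0.21·55.845 + 1·12.011 + 3·15.999 = 90.936 g/mol.
Mass of Mg per formula unit: 0.79 × 24.305 = 19.201 g.
Weight fraction Mg = 19.201 / 90.936 = 0.2111.

21.11 wt%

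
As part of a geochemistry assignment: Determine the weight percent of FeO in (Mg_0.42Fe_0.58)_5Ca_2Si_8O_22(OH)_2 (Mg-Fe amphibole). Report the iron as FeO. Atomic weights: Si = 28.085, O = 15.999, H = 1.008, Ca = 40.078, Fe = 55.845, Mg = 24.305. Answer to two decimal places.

M((Mg_0.42Fe_0.58)_5Ca_2Si_8O_22(OH)_2) = 903.819 g/mol; M(FeO) = 71.844 g/mol.
Moles FeO per formula unit = 2.90 Fe ÷ 1 = 2.9000.
FeO fraction = (2.9000 × 71.844) / 903.819 = 208.348/903.819 = 0.2305.

23.05 wt%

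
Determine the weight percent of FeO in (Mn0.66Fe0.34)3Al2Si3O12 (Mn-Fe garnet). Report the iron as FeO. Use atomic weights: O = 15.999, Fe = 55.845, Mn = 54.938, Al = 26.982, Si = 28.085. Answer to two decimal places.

Formula mass = 495.946 g/mol.
1.02 Fe → 1.0200 mol FeO per formula unit; M(FeO) = 71.844, so FeO mass = 73.281 g.
73.281/495.946 × 100 = 14.78 wt%.

14.78 wt%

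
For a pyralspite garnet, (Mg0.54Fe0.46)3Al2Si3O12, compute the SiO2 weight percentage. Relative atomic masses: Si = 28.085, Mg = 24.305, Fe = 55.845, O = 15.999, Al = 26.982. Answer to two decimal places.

40.36 wt%

M((Mg0.54Fe0.46)3Al2Si3O12) = 446.647 g/mol; M(SiO2) = 60.083 g/mol.
Moles SiO2 per formula unit = 3 Si ÷ 1 = 3.0000.
SiO2 fraction = (3.0000 × 60.083) / 446.647 = 180.249/446.647 = 0.4036.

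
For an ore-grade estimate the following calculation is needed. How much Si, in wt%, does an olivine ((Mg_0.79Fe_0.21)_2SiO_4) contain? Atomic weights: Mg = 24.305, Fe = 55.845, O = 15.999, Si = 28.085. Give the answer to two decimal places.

M((Mg_0.79Fe_0.21)_2SiO_4) = 153.938 g/mol.
Si contributes 1 × 28.085 = 28.085 g per mole.
28.085/153.938 = 0.1824 → 18.24%.

18.24 wt%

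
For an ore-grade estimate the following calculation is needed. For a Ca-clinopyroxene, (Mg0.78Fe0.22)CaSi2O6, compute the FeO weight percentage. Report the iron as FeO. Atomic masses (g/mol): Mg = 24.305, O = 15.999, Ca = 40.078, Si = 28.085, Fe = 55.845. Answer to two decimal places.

7.07 wt%

M((Mg0.78Fe0.22)CaSi2O6) = 223.486 g/mol; M(FeO) = 71.844 g/mol.
Moles FeO per formula unit = 0.22 Fe ÷ 1 = 0.2200.
FeO fraction = (0.2200 × 71.844) / 223.486 = 15.806/223.486 = 0.0707.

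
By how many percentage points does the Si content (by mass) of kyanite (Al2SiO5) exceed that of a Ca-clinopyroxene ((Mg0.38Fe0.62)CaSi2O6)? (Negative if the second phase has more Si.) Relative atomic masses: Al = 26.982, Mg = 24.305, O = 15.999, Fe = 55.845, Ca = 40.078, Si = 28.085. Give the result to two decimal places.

-6.46 percentage points

First mineral: 28.085 g Si in 162.044 g formula = 17.33 wt% Si.
Second mineral: 56.170 g Si in 236.102 g formula = 23.79 wt% Si.
17.33% − 23.79% gives a difference of -6.46 percentage points.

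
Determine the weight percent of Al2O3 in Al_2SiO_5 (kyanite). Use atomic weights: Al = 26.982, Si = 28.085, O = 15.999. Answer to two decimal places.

Molar mass of Al_2SiO_5 = 2·26.982 + 1·28.085 + 5·15.999 = 162.044 g/mol.
Each formula unit contains 2 Al, equivalent to 2/2 = 1.0000 mol Al2O3.
M(Al2O3) = 2×26.982 + 3×15.999 = 101.961 g/mol.
Mass of Al2O3 per formula unit = 1.0000 × 101.961 = 101.961 g.
Al2O3 wt% = 101.961 / 162.044 × 100 = 62.92%.

62.92 wt%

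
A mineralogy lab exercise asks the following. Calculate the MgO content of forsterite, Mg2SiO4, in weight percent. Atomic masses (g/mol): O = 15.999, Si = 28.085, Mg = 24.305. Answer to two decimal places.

57.29 wt%

Formula mass = 140.691 g/mol.
2 Mg → 2.0000 mol MgO per formula unit; M(MgO) = 40.304, so MgO mass = 80.608 g.
80.608/140.691 × 100 = 57.29 wt%.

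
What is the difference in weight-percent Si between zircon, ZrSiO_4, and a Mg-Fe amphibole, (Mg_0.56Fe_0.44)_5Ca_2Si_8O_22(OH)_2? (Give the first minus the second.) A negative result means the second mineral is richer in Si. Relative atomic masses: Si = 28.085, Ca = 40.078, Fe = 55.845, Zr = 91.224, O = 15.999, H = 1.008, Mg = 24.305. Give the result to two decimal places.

-10.16 percentage points

First mineral: 28.085 g Si in 183.305 g formula = 15.32 wt% Si.
Second mineral: 224.680 g Si in 881.741 g formula = 25.48 wt% Si.
15.32% − 25.48% gives a difference of -10.16 percentage points.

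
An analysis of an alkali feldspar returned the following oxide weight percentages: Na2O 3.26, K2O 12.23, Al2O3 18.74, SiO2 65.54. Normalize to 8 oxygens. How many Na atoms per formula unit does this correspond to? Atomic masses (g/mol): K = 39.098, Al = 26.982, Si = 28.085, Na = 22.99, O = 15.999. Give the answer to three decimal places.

Na2O: 3.26/61.979 = 0.05260 mol → 0.10520 mol Na, 0.05260 mol O.
K2O: 12.23/94.195 = 0.12984 mol → 0.25968 mol K, 0.12984 mol O.
Al2O3: 18.74/101.961 = 0.18380 mol → 0.36760 mol Al, 0.55140 mol O.
SiO2: 65.54/60.083 = 1.09082 mol → 1.09082 mol Si, 2.18164 mol O.
Total oxygen = 2.91548 mol. Normalization factor = 8/2.91548 = 2.74397.
Na per 8 O = 0.10520 × 2.74397 = 0.289.

0.289 Na apfu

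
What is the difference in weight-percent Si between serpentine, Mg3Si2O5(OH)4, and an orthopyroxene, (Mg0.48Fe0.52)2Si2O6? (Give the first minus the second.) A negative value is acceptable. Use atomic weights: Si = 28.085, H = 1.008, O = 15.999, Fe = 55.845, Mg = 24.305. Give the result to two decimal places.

M(Mg3Si2O5(OH)4) = 277.108 g/mol, so wt% Si = 56.170/277.108 × 100 = 20.27%.
M((Mg0.48Fe0.52)2Si2O6) = 233.576 g/mol, so wt% Si = 56.170/233.576 × 100 = 24.05%.
20.27 − 24.05 = -3.78 pp.

-3.78 percentage points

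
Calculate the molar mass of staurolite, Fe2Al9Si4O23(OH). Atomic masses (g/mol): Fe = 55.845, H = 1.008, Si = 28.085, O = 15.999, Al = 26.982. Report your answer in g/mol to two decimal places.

851.85 g/mol

The formula mass is the sum 2×55.845 + 9×26.982 + 4×28.085 + 24×15.999 + 1×1.008.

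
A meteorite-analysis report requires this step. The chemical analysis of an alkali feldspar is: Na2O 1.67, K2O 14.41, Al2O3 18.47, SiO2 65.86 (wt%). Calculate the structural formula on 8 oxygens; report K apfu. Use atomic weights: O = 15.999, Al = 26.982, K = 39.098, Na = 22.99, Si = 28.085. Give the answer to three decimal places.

Na2O (M=61.979): mol = 0.02694; Na = 0.05388, O = 0.02694.
K2O (M=94.195): mol = 0.15298; K = 0.30596, O = 0.15298.
Al2O3 (M=101.961): mol = 0.18115; Al = 0.36230, O = 0.54345.
SiO2 (M=60.083): mol = 1.09615; Si = 1.09615, O = 2.19230.
ΣO = 2.91567; factor = 8/ΣO = 2.74379.
K apfu = 0.30596 × 2.74379 = 0.839.

0.839 K apfu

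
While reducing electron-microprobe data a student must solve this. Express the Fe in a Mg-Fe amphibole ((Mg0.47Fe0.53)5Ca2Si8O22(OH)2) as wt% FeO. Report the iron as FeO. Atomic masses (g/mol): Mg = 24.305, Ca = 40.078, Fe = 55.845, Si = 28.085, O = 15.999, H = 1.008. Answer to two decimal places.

21.25 wt%

Formula mass = 895.934 g/mol.
2.65 Fe → 2.6500 mol FeO per formula unit; M(FeO) = 71.844, so FeO mass = 190.387 g.
190.387/895.934 × 100 = 21.25 wt%.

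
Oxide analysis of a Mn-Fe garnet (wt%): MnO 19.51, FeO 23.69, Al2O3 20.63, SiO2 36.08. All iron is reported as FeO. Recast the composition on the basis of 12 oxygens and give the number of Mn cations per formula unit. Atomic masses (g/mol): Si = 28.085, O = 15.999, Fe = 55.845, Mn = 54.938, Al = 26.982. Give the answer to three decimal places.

MnO: 19.51/70.937 = 0.27503 mol → 0.27503 mol Mn, 0.27503 mol O.
FeO: 23.69/71.844 = 0.32974 mol → 0.32974 mol Fe, 0.32974 mol O.
Al2O3: 20.63/101.961 = 0.20233 mol → 0.40466 mol Al, 0.60699 mol O.
SiO2: 36.08/60.083 = 0.60050 mol → 0.60050 mol Si, 1.20100 mol O.
Total oxygen = 2.41276 mol. Normalization factor = 12/2.41276 = 4.97356.
Mn per 12 O = 0.27503 × 4.97356 = 1.368.

1.368 Mn apfu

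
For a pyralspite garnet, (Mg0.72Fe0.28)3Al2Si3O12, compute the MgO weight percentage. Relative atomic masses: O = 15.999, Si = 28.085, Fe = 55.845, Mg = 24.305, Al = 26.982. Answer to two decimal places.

Molar mass of (Mg0.72Fe0.28)3Al2Si3O12 = 2.16×24.305 + 0.84×55.845 + 2×26.982 + 3×28.085 + 12×15.999 = 429.616 g/mol.
Each formula unit contains 2.16 Mg, equivalent to 2.16/1 = 2.1600 mol MgO.
M(MgO) = 1×24.305 + 1×15.999 = 40.304 g/mol.
Mass of MgO per formula unit = 2.1600 × 40.304 = 87.057 g.
MgO wt% = 87.057 / 429.616 × 100 = 20.26%.

20.26 wt%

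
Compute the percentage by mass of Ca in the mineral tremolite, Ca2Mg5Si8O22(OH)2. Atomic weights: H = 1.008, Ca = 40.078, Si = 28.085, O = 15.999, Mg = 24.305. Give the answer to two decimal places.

9.87 weight percent

Formula mass = 2×40.078 + 5×24.305 + 8×28.085 + 24×15.999 + 2×1.008 = 812.353 g/mol, of which 80.156 g is Ca.
So Ca makes up 80.156/812.353 = 0.0987 of the mass, i.e. 9.87%.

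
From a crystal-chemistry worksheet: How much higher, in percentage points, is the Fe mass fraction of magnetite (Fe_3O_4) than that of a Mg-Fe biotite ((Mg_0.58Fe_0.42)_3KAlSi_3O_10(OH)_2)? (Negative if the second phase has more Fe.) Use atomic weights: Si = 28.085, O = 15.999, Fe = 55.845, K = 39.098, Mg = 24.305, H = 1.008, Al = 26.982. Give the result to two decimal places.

M(Fe_3O_4) = 231.531 g/mol, so wt% Fe = 167.535/231.531 × 100 = 72.36%.
M((Mg_0.58Fe_0.42)_3KAlSi_3O_10(OH)_2) = 456.994 g/mol, so wt% Fe = 70.365/456.994 × 100 = 15.40%.
72.36 − 15.40 = 56.96 pp.

56.96 percentage points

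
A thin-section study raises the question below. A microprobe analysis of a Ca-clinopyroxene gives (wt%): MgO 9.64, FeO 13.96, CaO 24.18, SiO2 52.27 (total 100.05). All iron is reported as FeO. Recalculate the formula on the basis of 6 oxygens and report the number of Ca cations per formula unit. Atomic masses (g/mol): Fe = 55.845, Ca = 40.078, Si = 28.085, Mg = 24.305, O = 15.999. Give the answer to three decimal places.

MgO: 9.64/40.304 = 0.23918 mol → 0.23918 mol Mg, 0.23918 mol O.
FeO: 13.96/71.844 = 0.19431 mol → 0.19431 mol Fe, 0.19431 mol O.
CaO: 24.18/56.077 = 0.43119 mol → 0.43119 mol Ca, 0.43119 mol O.
SiO2: 52.27/60.083 = 0.86996 mol → 0.86996 mol Si, 1.73992 mol O.
Total oxygen = 2.60460 mol. Normalization factor = 6/2.60460 = 2.30362.
Ca per 6 O = 0.43119 × 2.30362 = 0.993.

0.993 Ca apfu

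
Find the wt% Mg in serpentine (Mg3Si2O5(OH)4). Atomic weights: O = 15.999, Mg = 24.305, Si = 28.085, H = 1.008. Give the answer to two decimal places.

26.31 wt%

Formula mass = 3×24.305 + 2×28.085 + 9×15.999 + 4×1.008 = 277.108 g/mol, of which 72.915 g is Mg.
So Mg makes up 72.915/277.108 = 0.2631 of the mass, i.e. 26.31%.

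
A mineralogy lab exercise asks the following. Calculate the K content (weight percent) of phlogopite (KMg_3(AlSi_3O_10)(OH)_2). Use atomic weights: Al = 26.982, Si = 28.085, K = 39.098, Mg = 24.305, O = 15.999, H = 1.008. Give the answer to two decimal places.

Molar mass of KMg_3(AlSi_3O_10)(OH)_2: 1×39.098 + 3×24.305 + 1×26.982 + 3×28.085 + 12×15.999 + 2×1.008 = 417.254 g/mol.
Mass of K per formula unit: 1 × 39.098 = 39.098 g.
Weight fraction K = 39.098 / 417.254 = 0.0937.

9.37 weight percent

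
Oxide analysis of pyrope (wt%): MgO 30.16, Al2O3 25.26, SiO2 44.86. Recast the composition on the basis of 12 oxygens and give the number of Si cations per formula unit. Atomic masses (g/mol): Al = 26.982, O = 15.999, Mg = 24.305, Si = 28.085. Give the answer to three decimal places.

3.002 Si apfu

MgO (M=40.304): mol = 0.74831; Mg = 0.74831, O = 0.74831.
Al2O3 (M=101.961): mol = 0.24774; Al = 0.49548, O = 0.74322.
SiO2 (M=60.083): mol = 0.74663; Si = 0.74663, O = 1.49326.
ΣO = 2.98479; factor = 12/ΣO = 4.02038.
Si apfu = 0.74663 × 4.02038 = 3.002.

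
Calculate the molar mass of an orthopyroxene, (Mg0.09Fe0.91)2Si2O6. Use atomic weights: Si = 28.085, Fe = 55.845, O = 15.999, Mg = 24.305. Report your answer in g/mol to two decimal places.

The formula mass is the sum 0.18*24.305 + 1.82*55.845 + 2*28.085 + 6*15.999.

258.18 g/mol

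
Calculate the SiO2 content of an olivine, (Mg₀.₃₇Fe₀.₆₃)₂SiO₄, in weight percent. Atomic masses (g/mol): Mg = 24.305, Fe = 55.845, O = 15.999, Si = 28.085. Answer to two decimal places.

33.30 wt%

M((Mg₀.₃₇Fe₀.₆₃)₂SiO₄) = 180.431 g/mol; M(SiO2) = 60.083 g/mol.
Moles SiO2 per formula unit = 1 Si ÷ 1 = 1.0000.
SiO2 fraction = (1.0000 × 60.083) / 180.431 = 60.083/180.431 = 0.3330.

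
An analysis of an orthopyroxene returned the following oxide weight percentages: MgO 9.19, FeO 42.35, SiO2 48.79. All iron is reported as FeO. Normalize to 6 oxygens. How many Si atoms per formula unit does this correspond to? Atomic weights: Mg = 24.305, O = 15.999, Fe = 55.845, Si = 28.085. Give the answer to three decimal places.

MgO: 9.19/40.304 = 0.22802 mol → 0.22802 mol Mg, 0.22802 mol O.
FeO: 42.35/71.844 = 0.58947 mol → 0.58947 mol Fe, 0.58947 mol O.
SiO2: 48.79/60.083 = 0.81204 mol → 0.81204 mol Si, 1.62408 mol O.
Total oxygen = 2.44157 mol. Normalization factor = 6/2.44157 = 2.45744.
Si per 6 O = 0.81204 × 2.45744 = 1.996.

1.996 Si apfu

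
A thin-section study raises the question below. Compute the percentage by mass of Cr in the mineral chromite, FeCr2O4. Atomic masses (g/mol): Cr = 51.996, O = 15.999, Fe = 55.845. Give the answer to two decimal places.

Formula mass = 1*55.845 + 2*51.996 + 4*15.999 = 223.833 g/mol, of which 103.992 g is Cr.
So Cr makes up 103.992/223.833 = 0.4646 of the mass, i.e. 46.46%.

46.46 weight percent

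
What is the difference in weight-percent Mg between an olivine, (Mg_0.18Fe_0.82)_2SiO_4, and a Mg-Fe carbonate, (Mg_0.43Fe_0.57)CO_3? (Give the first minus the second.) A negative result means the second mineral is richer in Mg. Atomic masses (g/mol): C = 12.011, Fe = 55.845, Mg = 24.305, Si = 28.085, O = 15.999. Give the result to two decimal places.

M((Mg_0.18Fe_0.82)_2SiO_4) = 192.417 g/mol, so wt% Mg = 8.750/192.417 × 100 = 4.55%.
M((Mg_0.43Fe_0.57)CO_3) = 102.291 g/mol, so wt% Mg = 10.451/102.291 × 100 = 10.22%.
4.55 − 10.22 = -5.67 pp.

-5.67 percentage points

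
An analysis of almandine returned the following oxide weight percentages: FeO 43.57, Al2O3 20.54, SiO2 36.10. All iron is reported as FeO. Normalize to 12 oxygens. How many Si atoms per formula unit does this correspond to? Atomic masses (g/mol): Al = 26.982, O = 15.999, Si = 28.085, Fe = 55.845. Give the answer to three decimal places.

43.57 wt% FeO ÷ 71.844 g/mol = 0.60645 mol, giving 0.60645 Fe and 0.60645 O.
20.54 wt% Al2O3 ÷ 101.961 g/mol = 0.20145 mol, giving 0.40290 Al and 0.60435 O.
36.10 wt% SiO2 ÷ 60.083 g/mol = 0.60084 mol, giving 0.60084 Si and 1.20168 O.
Oxygen sums to 2.41248; scaling by 12/2.41248 = 4.97413 puts the formula on 12 O.
Si: 0.60084 × 4.97413 = 2.989 atoms per formula unit.

2.989 Si apfu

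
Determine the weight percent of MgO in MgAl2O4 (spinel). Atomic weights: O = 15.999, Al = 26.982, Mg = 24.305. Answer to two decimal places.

Molar mass of MgAl2O4 = 1*24.305 + 2*26.982 + 4*15.999 = 142.265 g/mol.
Each formula unit contains 1 Mg, equivalent to 1/1 = 1.0000 mol MgO.
M(MgO) = 1×24.305 + 1×15.999 = 40.304 g/mol.
Mass of MgO per formula unit = 1.0000 × 40.304 = 40.304 g.
MgO wt% = 40.304 / 142.265 × 100 = 28.33%.

28.33 wt%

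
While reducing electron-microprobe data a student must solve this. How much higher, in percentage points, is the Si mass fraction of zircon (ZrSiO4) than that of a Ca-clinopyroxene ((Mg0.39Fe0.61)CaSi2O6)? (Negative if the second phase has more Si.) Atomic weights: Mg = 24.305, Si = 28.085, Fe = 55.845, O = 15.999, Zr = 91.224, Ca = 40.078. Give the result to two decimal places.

First mineral: 28.085 g Si in 183.305 g formula = 15.32 wt% Si.
Second mineral: 56.170 g Si in 235.786 g formula = 23.82 wt% Si.
15.32% − 23.82% gives a difference of -8.50 percentage points.

-8.50 percentage points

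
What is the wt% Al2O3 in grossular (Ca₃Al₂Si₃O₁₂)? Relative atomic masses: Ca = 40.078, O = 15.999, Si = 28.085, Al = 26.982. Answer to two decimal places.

22.64 wt%

M(Ca₃Al₂Si₃O₁₂) = 450.441 g/mol; M(Al2O3) = 101.961 g/mol.
Moles Al2O3 per formula unit = 2 Al ÷ 2 = 1.0000.
Al2O3 fraction = (1.0000 × 101.961) / 450.441 = 101.961/450.441 = 0.2264.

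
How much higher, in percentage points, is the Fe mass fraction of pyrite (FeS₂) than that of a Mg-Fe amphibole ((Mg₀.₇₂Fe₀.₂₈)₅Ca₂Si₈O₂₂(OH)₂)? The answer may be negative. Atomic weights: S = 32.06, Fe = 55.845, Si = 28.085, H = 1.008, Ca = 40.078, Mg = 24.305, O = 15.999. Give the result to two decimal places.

37.42 percentage points

M(FeS₂) = 119.965 g/mol, so wt% Fe = 55.845/119.965 × 100 = 46.55%.
M((Mg₀.₇₂Fe₀.₂₈)₅Ca₂Si₈O₂₂(OH)₂) = 856.509 g/mol, so wt% Fe = 78.183/856.509 × 100 = 9.13%.
46.55 − 9.13 = 37.42 pp.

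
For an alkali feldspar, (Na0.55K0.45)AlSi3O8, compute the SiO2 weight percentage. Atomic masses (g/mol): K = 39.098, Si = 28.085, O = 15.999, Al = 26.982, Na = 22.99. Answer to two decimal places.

66.89 wt%

Molar mass of (Na0.55K0.45)AlSi3O8 = 0.55×22.99 + 0.45×39.098 + 1×26.982 + 3×28.085 + 8×15.999 = 269.468 g/mol.
Each formula unit contains 3 Si, equivalent to 3/1 = 3.0000 mol SiO2.
M(SiO2) = 1×28.085 + 2×15.999 = 60.083 g/mol.
Mass of SiO2 per formula unit = 3.0000 × 60.083 = 180.249 g.
SiO2 wt% = 180.249 / 269.468 × 100 = 66.89%.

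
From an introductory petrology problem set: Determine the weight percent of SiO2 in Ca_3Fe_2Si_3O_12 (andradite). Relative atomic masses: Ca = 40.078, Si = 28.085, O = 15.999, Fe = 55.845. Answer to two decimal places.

35.47 wt%

Molar mass of Ca_3Fe_2Si_3O_12 = 3×40.078 + 2×55.845 + 3×28.085 + 12×15.999 = 508.167 g/mol.
Each formula unit contains 3 Si, equivalent to 3/1 = 3.0000 mol SiO2.
M(SiO2) = 1×28.085 + 2×15.999 = 60.083 g/mol.
Mass of SiO2 per formula unit = 3.0000 × 60.083 = 180.249 g.
SiO2 wt% = 180.249 / 508.167 × 100 = 35.47%.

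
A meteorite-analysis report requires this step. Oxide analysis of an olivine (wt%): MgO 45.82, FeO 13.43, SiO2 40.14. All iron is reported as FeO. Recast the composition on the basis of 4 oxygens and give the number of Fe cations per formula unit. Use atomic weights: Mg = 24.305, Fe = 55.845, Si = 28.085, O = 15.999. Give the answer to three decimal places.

0.281 Fe apfu

MgO (M=40.304): mol = 1.13686; Mg = 1.13686, O = 1.13686.
FeO (M=71.844): mol = 0.18693; Fe = 0.18693, O = 0.18693.
SiO2 (M=60.083): mol = 0.66808; Si = 0.66808, O = 1.33616.
ΣO = 2.65995; factor = 4/ΣO = 1.50379.
Fe apfu = 0.18693 × 1.50379 = 0.281.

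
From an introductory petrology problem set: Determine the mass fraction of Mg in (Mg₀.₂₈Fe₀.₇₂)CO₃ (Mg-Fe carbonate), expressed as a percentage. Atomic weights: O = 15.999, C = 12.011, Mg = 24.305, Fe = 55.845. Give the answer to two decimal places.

6.36 wt%

Formula mass = 0.28*24.305 + 0.72*55.845 + 1*12.011 + 3*15.999 = 107.022 g/mol, of which 6.805 g is Mg.
So Mg makes up 6.805/107.022 = 0.0636 of the mass, i.e. 6.36%.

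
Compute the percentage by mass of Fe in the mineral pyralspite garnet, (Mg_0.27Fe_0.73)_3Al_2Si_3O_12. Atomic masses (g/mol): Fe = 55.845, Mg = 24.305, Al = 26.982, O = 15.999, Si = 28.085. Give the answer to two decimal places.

M((Mg_0.27Fe_0.73)_3Al_2Si_3O_12) = 472.195 g/mol.
Fe contributes 2.19 × 55.845 = 122.301 g per mole.
122.301/472.195 = 0.2590 → 25.90%.

25.90 weight percent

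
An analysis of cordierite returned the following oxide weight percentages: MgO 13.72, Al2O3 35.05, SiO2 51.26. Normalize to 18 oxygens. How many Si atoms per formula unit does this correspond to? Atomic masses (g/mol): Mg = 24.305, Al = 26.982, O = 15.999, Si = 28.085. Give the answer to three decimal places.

4.989 Si apfu

MgO (M=40.304): mol = 0.34041; Mg = 0.34041, O = 0.34041.
Al2O3 (M=101.961): mol = 0.34376; Al = 0.68752, O = 1.03128.
SiO2 (M=60.083): mol = 0.85315; Si = 0.85315, O = 1.70630.
ΣO = 3.07799; factor = 18/ΣO = 5.84797.
Si apfu = 0.85315 × 5.84797 = 4.989.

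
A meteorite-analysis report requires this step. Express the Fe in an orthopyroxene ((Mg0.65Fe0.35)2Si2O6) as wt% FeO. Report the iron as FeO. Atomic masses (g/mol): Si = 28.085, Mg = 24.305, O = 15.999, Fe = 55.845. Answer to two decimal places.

22.57 wt%

Formula mass = 222.852 g/mol.
0.70 Fe → 0.7000 mol FeO per formula unit; M(FeO) = 71.844, so FeO mass = 50.291 g.
50.291/222.852 × 100 = 22.57 wt%.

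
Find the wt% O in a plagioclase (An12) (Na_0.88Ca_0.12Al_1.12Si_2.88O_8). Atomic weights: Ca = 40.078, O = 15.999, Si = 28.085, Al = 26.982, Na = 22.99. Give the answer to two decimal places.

48.46 wt%

Formula mass = 0.88·22.99 + 0.12·40.078 + 1.12·26.982 + 2.88·28.085 + 8·15.999 = 264.137 g/mol, of which 127.992 g is O.
So O makes up 127.992/264.137 = 0.4846 of the mass, i.e. 48.46%.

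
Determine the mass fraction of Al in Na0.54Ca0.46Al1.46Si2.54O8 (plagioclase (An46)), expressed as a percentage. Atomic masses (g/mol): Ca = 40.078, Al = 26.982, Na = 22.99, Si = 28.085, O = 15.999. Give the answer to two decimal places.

M(Na0.54Ca0.46Al1.46Si2.54O8) = 269.572 g/mol.
Al contributes 1.46 × 26.982 = 39.394 g per mole.
39.394/269.572 = 0.1461 → 14.61%.

14.61 wt%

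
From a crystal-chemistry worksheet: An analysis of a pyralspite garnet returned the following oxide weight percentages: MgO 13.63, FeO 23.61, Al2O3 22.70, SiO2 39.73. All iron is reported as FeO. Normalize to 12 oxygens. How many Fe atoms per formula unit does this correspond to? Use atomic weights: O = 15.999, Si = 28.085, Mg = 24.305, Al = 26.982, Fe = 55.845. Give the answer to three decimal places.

1.484 Fe apfu

MgO (M=40.304): mol = 0.33818; Mg = 0.33818, O = 0.33818.
FeO (M=71.844): mol = 0.32863; Fe = 0.32863, O = 0.32863.
Al2O3 (M=101.961): mol = 0.22263; Al = 0.44526, O = 0.66789.
SiO2 (M=60.083): mol = 0.66125; Si = 0.66125, O = 1.32250.
ΣO = 2.65720; factor = 12/ΣO = 4.51603.
Fe apfu = 0.32863 × 4.51603 = 1.484.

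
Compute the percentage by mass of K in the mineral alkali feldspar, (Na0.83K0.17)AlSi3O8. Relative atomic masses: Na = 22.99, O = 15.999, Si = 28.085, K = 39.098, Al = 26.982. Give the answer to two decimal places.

Formula mass = 0.83·22.99 + 0.17·39.098 + 1·26.982 + 3·28.085 + 8·15.999 = 264.957 g/mol, of which 6.647 g is K.
So K makes up 6.647/264.957 = 0.0251 of the mass, i.e. 2.51%.

2.51 wt%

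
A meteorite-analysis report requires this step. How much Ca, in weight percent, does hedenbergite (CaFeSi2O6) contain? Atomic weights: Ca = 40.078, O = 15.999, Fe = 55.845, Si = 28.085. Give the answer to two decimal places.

Formula mass = 1×40.078 + 1×55.845 + 2×28.085 + 6×15.999 = 248.087 g/mol, of which 40.078 g is Ca.
So Ca makes up 40.078/248.087 = 0.1615 of the mass, i.e. 16.15%.

16.15 weight percent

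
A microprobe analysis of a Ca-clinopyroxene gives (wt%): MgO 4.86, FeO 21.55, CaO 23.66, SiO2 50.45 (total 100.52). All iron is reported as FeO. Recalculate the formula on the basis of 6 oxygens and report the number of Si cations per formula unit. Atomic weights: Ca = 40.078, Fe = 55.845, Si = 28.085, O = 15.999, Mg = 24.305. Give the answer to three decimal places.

4.86 wt% MgO ÷ 40.304 g/mol = 0.12058 mol, giving 0.12058 Mg and 0.12058 O.
21.55 wt% FeO ÷ 71.844 g/mol = 0.29996 mol, giving 0.29996 Fe and 0.29996 O.
23.66 wt% CaO ÷ 56.077 g/mol = 0.42192 mol, giving 0.42192 Ca and 0.42192 O.
50.45 wt% SiO2 ÷ 60.083 g/mol = 0.83967 mol, giving 0.83967 Si and 1.67934 O.
Oxygen sums to 2.52180; scaling by 6/2.52180 = 2.37925 puts the formula on 6 O.
Si: 0.83967 × 2.37925 = 1.998 atoms per formula unit.

1.998 Si apfu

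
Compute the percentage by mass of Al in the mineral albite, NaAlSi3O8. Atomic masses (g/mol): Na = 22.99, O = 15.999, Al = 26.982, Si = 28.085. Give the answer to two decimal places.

Formula mass = 1·22.99 + 1·26.982 + 3·28.085 + 8·15.999 = 262.219 g/mol, of which 26.982 g is Al.
So Al makes up 26.982/262.219 = 0.1029 of the mass, i.e. 10.29%.

10.29 weight percent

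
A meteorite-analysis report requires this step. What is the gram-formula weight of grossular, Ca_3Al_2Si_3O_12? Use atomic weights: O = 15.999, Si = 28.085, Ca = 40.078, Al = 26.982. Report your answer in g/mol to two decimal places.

The formula mass is the sum 3*40.078 + 2*26.982 + 3*28.085 + 12*15.999.

450.44 g/mol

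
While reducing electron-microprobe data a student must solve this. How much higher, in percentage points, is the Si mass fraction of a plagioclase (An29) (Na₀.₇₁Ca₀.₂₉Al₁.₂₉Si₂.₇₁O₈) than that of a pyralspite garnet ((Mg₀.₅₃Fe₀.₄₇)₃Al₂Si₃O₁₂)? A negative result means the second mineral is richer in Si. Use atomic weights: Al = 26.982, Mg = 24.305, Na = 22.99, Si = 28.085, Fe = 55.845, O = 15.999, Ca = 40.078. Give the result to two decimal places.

9.70 percentage points

M(Na₀.₇₁Ca₀.₂₉Al₁.₂₉Si₂.₇₁O₈) = 266.855 g/mol, so wt% Si = 76.110/266.855 × 100 = 28.52%.
M((Mg₀.₅₃Fe₀.₄₇)₃Al₂Si₃O₁₂) = 447.593 g/mol, so wt% Si = 84.255/447.593 × 100 = 18.82%.
28.52 − 18.82 = 9.70 pp.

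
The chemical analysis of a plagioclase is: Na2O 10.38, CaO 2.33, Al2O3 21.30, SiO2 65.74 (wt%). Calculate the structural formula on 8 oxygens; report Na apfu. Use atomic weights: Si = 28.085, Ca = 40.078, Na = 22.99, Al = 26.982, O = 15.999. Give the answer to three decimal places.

Na2O: 10.38/61.979 = 0.16748 mol → 0.33496 mol Na, 0.16748 mol O.
CaO: 2.33/56.077 = 0.04155 mol → 0.04155 mol Ca, 0.04155 mol O.
Al2O3: 21.30/101.961 = 0.20890 mol → 0.41780 mol Al, 0.62670 mol O.
SiO2: 65.74/60.083 = 1.09415 mol → 1.09415 mol Si, 2.18830 mol O.
Total oxygen = 3.02403 mol. Normalization factor = 8/3.02403 = 2.64548.
Na per 8 O = 0.33496 × 2.64548 = 0.886.

0.886 Na apfu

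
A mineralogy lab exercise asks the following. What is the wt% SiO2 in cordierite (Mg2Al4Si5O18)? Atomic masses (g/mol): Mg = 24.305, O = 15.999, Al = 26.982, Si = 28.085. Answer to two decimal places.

51.36 wt%

Molar mass of Mg2Al4Si5O18 = 2*24.305 + 4*26.982 + 5*28.085 + 18*15.999 = 584.945 g/mol.
Each formula unit contains 5 Si, equivalent to 5/1 = 5.0000 mol SiO2.
M(SiO2) = 1×28.085 + 2×15.999 = 60.083 g/mol.
Mass of SiO2 per formula unit = 5.0000 × 60.083 = 300.415 g.
SiO2 wt% = 300.415 / 584.945 × 100 = 51.36%.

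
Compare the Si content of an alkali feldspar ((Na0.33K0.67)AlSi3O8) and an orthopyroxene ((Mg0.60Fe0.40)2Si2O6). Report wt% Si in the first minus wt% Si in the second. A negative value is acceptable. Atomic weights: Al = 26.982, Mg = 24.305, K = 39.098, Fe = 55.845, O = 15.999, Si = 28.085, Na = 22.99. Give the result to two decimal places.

Si in (Na0.33K0.67)AlSi3O8: molar mass 273.011 g/mol; 3×28.085 = 84.255 g → 30.86 wt%.
Si in (Mg0.60Fe0.40)2Si2O6: molar mass 226.006 g/mol; 2×28.085 = 56.170 g → 24.85 wt%.
Difference = 30.86 − 24.85 = 6.01 percentage points.

6.01 percentage points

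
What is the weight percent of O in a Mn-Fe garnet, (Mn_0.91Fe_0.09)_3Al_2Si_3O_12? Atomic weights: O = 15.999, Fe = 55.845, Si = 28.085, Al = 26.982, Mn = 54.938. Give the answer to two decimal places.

Formula mass = 2.73·54.938 + 0.27·55.845 + 2·26.982 + 3·28.085 + 12·15.999 = 495.266 g/mol, of which 191.988 g is O.
So O makes up 191.988/495.266 = 0.3876 of the mass, i.e. 38.76%.

38.76 mass %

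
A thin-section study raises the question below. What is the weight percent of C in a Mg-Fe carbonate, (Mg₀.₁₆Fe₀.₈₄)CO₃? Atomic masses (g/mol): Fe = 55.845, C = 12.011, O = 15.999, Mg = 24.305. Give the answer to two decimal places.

10.84 mass %

Molar mass of (Mg₀.₁₆Fe₀.₈₄)CO₃: 0.16·24.305 + 0.84·55.845 + 1·12.011 + 3·15.999 = 110.807 g/mol.
Mass of C per formula unit: 1 × 12.011 = 12.011 g.
Weight fraction C = 12.011 / 110.807 = 0.1084.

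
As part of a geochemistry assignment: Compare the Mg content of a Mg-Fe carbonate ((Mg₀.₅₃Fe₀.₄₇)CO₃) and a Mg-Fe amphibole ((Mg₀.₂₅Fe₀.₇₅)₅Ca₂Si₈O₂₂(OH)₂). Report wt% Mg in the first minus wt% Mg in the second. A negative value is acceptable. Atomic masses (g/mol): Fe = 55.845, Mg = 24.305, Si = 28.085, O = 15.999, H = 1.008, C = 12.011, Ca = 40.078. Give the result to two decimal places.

9.73 percentage points

M((Mg₀.₅₃Fe₀.₄₇)CO₃) = 99.137 g/mol, so wt% Mg = 12.882/99.137 × 100 = 12.99%.
M((Mg₀.₂₅Fe₀.₇₅)₅Ca₂Si₈O₂₂(OH)₂) = 930.628 g/mol, so wt% Mg = 30.381/930.628 × 100 = 3.26%.
12.99 − 3.26 = 9.73 pp.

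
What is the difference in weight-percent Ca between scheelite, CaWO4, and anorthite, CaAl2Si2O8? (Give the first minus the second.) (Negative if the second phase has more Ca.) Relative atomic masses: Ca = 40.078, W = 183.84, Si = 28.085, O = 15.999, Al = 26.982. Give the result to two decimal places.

-0.49 percentage points

M(CaWO4) = 287.914 g/mol, so wt% Ca = 40.078/287.914 × 100 = 13.92%.
M(CaAl2Si2O8) = 278.204 g/mol, so wt% Ca = 40.078/278.204 × 100 = 14.41%.
13.92 − 14.41 = -0.49 pp.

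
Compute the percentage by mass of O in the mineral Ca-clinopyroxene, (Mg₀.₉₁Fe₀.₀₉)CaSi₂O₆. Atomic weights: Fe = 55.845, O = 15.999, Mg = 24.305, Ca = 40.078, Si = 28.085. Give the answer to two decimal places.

M((Mg₀.₉₁Fe₀.₀₉)CaSi₂O₆) = 219.386 g/mol.
O contributes 6 × 15.999 = 95.994 g per mole.
95.994/219.386 = 0.4376 → 43.76%.

43.76 wt%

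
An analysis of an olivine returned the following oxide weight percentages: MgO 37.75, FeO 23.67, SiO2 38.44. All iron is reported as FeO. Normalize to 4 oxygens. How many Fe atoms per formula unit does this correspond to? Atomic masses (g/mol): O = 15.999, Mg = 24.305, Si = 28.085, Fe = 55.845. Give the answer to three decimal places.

0.518 Fe apfu

MgO (M=40.304): mol = 0.93663; Mg = 0.93663, O = 0.93663.
FeO (M=71.844): mol = 0.32946; Fe = 0.32946, O = 0.32946.
SiO2 (M=60.083): mol = 0.63978; Si = 0.63978, O = 1.27956.
ΣO = 2.54565; factor = 4/ΣO = 1.57131.
Fe apfu = 0.32946 × 1.57131 = 0.518.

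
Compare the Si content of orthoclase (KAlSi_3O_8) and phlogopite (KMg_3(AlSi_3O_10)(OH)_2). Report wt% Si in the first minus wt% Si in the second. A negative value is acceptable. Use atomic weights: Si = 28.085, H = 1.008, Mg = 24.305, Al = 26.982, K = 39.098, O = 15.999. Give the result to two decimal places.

Si in KAlSi_3O_8: molar mass 278.327 g/mol; 3×28.085 = 84.255 g → 30.27 wt%.
Si in KMg_3(AlSi_3O_10)(OH)_2: molar mass 417.254 g/mol; 3×28.085 = 84.255 g → 20.19 wt%.
Difference = 30.27 − 20.19 = 10.08 percentage points.

10.08 percentage points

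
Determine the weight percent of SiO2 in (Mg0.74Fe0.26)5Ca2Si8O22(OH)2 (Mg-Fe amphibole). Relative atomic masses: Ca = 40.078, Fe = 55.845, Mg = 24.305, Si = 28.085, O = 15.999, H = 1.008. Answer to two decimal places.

56.33 wt%

Molar mass of (Mg0.74Fe0.26)5Ca2Si8O22(OH)2 = 3.70·24.305 + 1.30·55.845 + 2·40.078 + 8·28.085 + 24·15.999 + 2·1.008 = 853.355 g/mol.
Each formula unit contains 8 Si, equivalent to 8/1 = 8.0000 mol SiO2.
M(SiO2) = 1×28.085 + 2×15.999 = 60.083 g/mol.
Mass of SiO2 per formula unit = 8.0000 × 60.083 = 480.664 g.
SiO2 wt% = 480.664 / 853.355 × 100 = 56.33%.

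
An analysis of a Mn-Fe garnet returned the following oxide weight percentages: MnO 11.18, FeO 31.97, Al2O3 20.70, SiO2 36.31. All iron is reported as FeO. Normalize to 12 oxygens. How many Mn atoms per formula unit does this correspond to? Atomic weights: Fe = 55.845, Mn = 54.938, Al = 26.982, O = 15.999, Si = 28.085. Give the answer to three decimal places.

MnO: 11.18/70.937 = 0.15760 mol → 0.15760 mol Mn, 0.15760 mol O.
FeO: 31.97/71.844 = 0.44499 mol → 0.44499 mol Fe, 0.44499 mol O.
Al2O3: 20.70/101.961 = 0.20302 mol → 0.40604 mol Al, 0.60906 mol O.
SiO2: 36.31/60.083 = 0.60433 mol → 0.60433 mol Si, 1.20866 mol O.
Total oxygen = 2.42031 mol. Normalization factor = 12/2.42031 = 4.95804.
Mn per 12 O = 0.15760 × 4.95804 = 0.781.

0.781 Mn apfu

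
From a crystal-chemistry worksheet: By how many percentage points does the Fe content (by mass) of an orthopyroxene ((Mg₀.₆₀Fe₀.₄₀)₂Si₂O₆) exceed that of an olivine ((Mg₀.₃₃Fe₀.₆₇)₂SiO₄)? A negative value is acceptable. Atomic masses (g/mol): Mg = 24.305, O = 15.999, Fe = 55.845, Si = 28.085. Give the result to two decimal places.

M((Mg₀.₆₀Fe₀.₄₀)₂Si₂O₆) = 226.006 g/mol, so wt% Fe = 44.676/226.006 × 100 = 19.77%.
M((Mg₀.₃₃Fe₀.₆₇)₂SiO₄) = 182.955 g/mol, so wt% Fe = 74.832/182.955 × 100 = 40.90%.
19.77 − 40.90 = -21.13 pp.

-21.13 percentage points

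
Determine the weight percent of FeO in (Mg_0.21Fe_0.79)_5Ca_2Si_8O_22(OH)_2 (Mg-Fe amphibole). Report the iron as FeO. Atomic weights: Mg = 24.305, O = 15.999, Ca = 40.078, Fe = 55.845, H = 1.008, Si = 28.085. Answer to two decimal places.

30.29 wt%

M((Mg_0.21Fe_0.79)_5Ca_2Si_8O_22(OH)_2) = 936.936 g/mol; M(FeO) = 71.844 g/mol.
Moles FeO per formula unit = 3.95 Fe ÷ 1 = 3.9500.
FeO fraction = (3.9500 × 71.844) / 936.936 = 283.784/936.936 = 0.3029.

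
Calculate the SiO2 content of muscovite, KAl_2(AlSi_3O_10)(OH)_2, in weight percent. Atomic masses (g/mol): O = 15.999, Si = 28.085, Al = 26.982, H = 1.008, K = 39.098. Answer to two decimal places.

M(KAl_2(AlSi_3O_10)(OH)_2) = 398.303 g/mol; M(SiO2) = 60.083 g/mol.
Moles SiO2 per formula unit = 3 Si ÷ 1 = 3.0000.
SiO2 fraction = (3.0000 × 60.083) / 398.303 = 180.249/398.303 = 0.4525.

45.25 wt%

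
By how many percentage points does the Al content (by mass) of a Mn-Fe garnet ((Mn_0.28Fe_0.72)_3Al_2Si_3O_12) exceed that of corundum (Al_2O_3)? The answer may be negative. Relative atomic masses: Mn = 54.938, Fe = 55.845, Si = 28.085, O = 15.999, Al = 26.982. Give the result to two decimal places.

-42.07 percentage points

Al in (Mn_0.28Fe_0.72)_3Al_2Si_3O_12: molar mass 496.980 g/mol; 2×26.982 = 53.964 g → 10.86 wt%.
Al in Al_2O_3: molar mass 101.961 g/mol; 2×26.982 = 53.964 g → 52.93 wt%.
Difference = 10.86 − 52.93 = -42.07 percentage points.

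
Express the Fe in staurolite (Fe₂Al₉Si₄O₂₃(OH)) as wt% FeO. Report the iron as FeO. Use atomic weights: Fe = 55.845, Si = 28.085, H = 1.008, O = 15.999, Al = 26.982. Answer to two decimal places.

16.87 wt%

Molar mass of Fe₂Al₉Si₄O₂₃(OH) = 2·55.845 + 9·26.982 + 4·28.085 + 24·15.999 + 1·1.008 = 851.852 g/mol.
Each formula unit contains 2 Fe, equivalent to 2/1 = 2.0000 mol FeO.
M(FeO) = 1×55.845 + 1×15.999 = 71.844 g/mol.
Mass of FeO per formula unit = 2.0000 × 71.844 = 143.688 g.
FeO wt% = 143.688 / 851.852 × 100 = 16.87%.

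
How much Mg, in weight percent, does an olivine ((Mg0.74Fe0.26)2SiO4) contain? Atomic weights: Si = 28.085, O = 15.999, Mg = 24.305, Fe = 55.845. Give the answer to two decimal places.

Molar mass of (Mg0.74Fe0.26)2SiO4: 1.48×24.305 + 0.52×55.845 + 1×28.085 + 4×15.999 = 157.092 g/mol.
Mass of Mg per formula unit: 1.48 × 24.305 = 35.971 g.
Weight fraction Mg = 35.971 / 157.092 = 0.2290.

22.90 weight percent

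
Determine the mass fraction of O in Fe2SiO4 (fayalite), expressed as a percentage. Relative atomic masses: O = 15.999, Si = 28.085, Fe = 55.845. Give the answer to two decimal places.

31.41 weight percent

Molar mass of Fe2SiO4: 2·55.845 + 1·28.085 + 4·15.999 = 203.771 g/mol.
Mass of O per formula unit: 4 × 15.999 = 63.996 g.
Weight fraction O = 63.996 / 203.771 = 0.3141.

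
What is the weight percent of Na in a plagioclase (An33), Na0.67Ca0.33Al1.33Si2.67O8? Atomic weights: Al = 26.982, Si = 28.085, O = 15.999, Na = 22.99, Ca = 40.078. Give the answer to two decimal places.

5.76 mass %

M(Na0.67Ca0.33Al1.33Si2.67O8) = 267.494 g/mol.
Na contributes 0.67 × 22.99 = 15.403 g per mole.
15.403/267.494 = 0.0576 → 5.76%.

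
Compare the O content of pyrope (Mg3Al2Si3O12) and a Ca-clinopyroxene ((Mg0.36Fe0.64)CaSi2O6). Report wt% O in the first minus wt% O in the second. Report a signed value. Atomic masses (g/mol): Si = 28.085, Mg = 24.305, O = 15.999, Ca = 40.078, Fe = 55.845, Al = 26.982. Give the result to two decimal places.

7.08 percentage points

O in Mg3Al2Si3O12: molar mass 403.122 g/mol; 12×15.999 = 191.988 g → 47.63 wt%.
O in (Mg0.36Fe0.64)CaSi2O6: molar mass 236.733 g/mol; 6×15.999 = 95.994 g → 40.55 wt%.
Difference = 47.63 − 40.55 = 7.08 percentage points.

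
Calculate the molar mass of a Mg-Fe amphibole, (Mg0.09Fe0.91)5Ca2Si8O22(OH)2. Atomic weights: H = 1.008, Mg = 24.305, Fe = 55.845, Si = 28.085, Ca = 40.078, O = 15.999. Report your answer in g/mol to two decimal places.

955.86 g/mol

M = 0.45(24.305) + 4.55(55.845) + 2(40.078) + 8(28.085) + 24(15.999) + 2(1.008)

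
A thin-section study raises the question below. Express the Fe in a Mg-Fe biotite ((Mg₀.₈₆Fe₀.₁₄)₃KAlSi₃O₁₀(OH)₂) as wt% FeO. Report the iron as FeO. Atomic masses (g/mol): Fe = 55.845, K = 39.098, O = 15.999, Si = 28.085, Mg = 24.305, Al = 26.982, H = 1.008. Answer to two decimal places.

7.01 wt%

Molar mass of (Mg₀.₈₆Fe₀.₁₄)₃KAlSi₃O₁₀(OH)₂ = 2.58×24.305 + 0.42×55.845 + 1×39.098 + 1×26.982 + 3×28.085 + 12×15.999 + 2×1.008 = 430.501 g/mol.
Each formula unit contains 0.42 Fe, equivalent to 0.42/1 = 0.4200 mol FeO.
M(FeO) = 1×55.845 + 1×15.999 = 71.844 g/mol.
Mass of FeO per formula unit = 0.4200 × 71.844 = 30.174 g.
FeO wt% = 30.174 / 430.501 × 100 = 7.01%.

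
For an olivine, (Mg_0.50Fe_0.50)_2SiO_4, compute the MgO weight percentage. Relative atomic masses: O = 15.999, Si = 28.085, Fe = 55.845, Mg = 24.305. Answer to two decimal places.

23.40 wt%

Molar mass of (Mg_0.50Fe_0.50)_2SiO_4 = 1*24.305 + 1*55.845 + 1*28.085 + 4*15.999 = 172.231 g/mol.
Each formula unit contains 1 Mg, equivalent to 1/1 = 1.0000 mol MgO.
M(MgO) = 1×24.305 + 1×15.999 = 40.304 g/mol.
Mass of MgO per formula unit = 1.0000 × 40.304 = 40.304 g.
MgO wt% = 40.304 / 172.231 × 100 = 23.40%.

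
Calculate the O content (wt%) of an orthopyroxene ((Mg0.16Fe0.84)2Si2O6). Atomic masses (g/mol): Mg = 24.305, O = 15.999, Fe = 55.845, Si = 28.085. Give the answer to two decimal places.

37.83 wt%

M((Mg0.16Fe0.84)2Si2O6) = 253.761 g/mol.
O contributes 6 × 15.999 = 95.994 g per mole.
95.994/253.761 = 0.3783 → 37.83%.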